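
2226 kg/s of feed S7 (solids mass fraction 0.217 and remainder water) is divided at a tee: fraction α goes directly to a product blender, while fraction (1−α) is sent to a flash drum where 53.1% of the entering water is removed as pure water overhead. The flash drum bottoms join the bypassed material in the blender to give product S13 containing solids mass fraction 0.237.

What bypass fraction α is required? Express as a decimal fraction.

0.797

All 2226×0.217 = 483.04 kg/s of solids reaches S13, so S13 = 483.04/0.237 = 2038.2 kg/s and vapour = 187.85 kg/s.
The evaporator receives (1−α)·2226 of feed at 0.783 water and removes 0.531 of that water:
0.531×0.783×(1−α)×2226 = 187.85
(1−α) = 187.85/925.51 = 0.2030;  α = 0.7970.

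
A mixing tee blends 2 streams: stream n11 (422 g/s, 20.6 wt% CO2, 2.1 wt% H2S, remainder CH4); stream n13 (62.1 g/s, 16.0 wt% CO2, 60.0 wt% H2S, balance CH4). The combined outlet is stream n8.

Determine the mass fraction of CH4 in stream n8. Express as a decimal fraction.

0.7046

Total flow out = 422 + 62.1 = 484.1 g/s.
CH4 in = 422×0.773 + 62.1×0.240 = 341.11 g/s.
CH4 mass fraction in n8 = 341.11/484.1 = 0.7046.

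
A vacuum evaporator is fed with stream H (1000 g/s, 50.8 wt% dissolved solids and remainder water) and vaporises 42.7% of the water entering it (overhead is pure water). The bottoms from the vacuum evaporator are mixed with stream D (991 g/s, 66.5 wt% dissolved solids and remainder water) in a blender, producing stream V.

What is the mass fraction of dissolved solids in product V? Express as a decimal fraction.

0.6553

Vapour removed = 0.427×0.492×1000 = 210.08 g/s; concentrate = 789.92 g/s.
dissolved solids reaching the mixer = 508 (from concentrate) + 991×0.665 = 1167 g/s.
Product flow = 789.92 + 991 = 1780.9 g/s; dissolved solids fraction = 0.6553.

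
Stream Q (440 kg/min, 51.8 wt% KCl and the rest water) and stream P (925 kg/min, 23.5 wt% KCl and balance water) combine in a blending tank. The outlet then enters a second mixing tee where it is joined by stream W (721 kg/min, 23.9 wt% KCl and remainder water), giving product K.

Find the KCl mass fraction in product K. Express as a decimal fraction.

Overall, product flow = 2086 kg/min.
KCl in = 440×0.518 + 925×0.235 + 721×0.239 = 617.61 kg/min.
KCl fraction in K = 0.296.

0.296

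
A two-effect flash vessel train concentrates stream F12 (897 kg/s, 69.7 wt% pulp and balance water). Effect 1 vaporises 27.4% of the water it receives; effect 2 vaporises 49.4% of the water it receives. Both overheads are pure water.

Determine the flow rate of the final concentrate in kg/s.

water in feed = 897×0.303 = 271.79 kg/s.
After stage 1: water left = (1−0.274)×271.79 = 197.32; stream total = 822.53 kg/s.
After stage 2: water left = (1−0.494)×197.32 = 99.844; final concentrate = 725.05 kg/s.

725.1 kg/s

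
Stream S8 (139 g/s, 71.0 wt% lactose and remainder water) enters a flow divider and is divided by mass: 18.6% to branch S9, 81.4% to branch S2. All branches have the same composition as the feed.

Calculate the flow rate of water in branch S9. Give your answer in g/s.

7.498 g/s

Branch S9 total = 0.186×139 = 25.854 g/s.
water in S9 = 0.290×25.854 = 7.4977 g/s.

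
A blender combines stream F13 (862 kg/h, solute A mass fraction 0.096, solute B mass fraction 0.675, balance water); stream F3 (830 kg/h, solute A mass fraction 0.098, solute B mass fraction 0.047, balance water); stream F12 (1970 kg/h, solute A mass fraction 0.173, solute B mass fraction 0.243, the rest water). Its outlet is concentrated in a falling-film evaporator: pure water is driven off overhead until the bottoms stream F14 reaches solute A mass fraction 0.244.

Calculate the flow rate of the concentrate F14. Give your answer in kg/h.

2069 kg/h

solute A entering = 862×0.096 + 830×0.098 + 1970×0.173 = 504.9 kg/h.
All solute A reports to F14, so F14 = 504.9/0.244 = 2069.3 kg/h.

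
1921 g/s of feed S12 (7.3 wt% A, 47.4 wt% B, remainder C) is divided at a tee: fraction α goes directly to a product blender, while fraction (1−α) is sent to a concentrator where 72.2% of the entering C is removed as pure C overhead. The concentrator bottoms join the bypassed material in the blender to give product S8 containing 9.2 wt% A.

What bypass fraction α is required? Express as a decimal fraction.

0.369

All 1921×0.073 = 140.23 g/s of A reaches S8, so S8 = 140.23/0.092 = 1524.3 g/s and vapour = 396.73 g/s.
The evaporator receives (1−α)·1921 of feed at 0.453 C and removes 0.722 of that C:
0.722×0.453×(1−α)×1921 = 396.73
(1−α) = 396.73/628.29 = 0.6314;  α = 0.3686.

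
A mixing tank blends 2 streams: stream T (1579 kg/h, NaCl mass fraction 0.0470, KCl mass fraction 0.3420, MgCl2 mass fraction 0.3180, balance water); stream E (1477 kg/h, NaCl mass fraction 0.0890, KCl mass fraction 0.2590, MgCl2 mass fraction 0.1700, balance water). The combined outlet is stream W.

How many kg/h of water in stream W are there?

water out = water in = 1579×0.293 + 1477×0.482 = 1174.6 kg/h.

1175 kg/h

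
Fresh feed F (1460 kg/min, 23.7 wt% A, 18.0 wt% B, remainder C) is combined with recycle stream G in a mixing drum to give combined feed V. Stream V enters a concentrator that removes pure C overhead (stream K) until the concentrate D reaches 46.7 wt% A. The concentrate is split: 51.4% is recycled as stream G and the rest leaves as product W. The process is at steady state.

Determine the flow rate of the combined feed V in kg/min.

Overall A balance (none leaves overhead): A in fresh feed = A in product, i.e. 1460×0.237 = (1−0.514)·D·0.467.
D = 346.02/(0.467×0.486) = 1524.6 kg/min.
Recycle G = 0.514×1524.6 = 783.63 kg/min.
Combined feed V = 1460 + 783.63 = 2243.6 kg/min.

2244 kg/min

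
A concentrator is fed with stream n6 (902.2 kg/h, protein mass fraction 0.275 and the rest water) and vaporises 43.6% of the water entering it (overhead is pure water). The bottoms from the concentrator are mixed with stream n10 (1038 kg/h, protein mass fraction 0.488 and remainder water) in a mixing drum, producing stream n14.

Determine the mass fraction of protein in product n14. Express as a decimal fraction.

0.456

Vapour removed = 0.436×0.725×902.2 = 285.19 kg/h; concentrate = 617.01 kg/h.
protein reaching the mixer = 248.11 (from concentrate) + 1038×0.488 = 754.65 kg/h.
Product flow = 617.01 + 1038 = 1655 kg/h; protein fraction = 0.456.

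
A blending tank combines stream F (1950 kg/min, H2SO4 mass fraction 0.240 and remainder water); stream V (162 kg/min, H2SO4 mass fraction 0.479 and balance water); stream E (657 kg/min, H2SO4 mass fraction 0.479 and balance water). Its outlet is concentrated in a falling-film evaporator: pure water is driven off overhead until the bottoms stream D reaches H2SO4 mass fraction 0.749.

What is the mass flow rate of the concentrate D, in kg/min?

H2SO4 entering = 1950×0.240 + 162×0.479 + 657×0.479 = 860.3 kg/min.
All H2SO4 reports to D, so D = 860.3/0.749 = 1148.6 kg/min.

1149 kg/min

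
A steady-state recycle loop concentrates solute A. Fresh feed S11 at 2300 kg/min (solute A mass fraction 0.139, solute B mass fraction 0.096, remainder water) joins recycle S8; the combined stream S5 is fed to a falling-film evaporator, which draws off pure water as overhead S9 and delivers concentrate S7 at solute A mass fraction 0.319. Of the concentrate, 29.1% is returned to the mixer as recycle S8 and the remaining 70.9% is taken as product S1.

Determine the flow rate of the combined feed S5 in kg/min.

2711 kg/min

Overall solute A balance (none leaves overhead): solute A in fresh feed = solute A in product, i.e. 2300×0.139 = (1−0.291)·S7·0.319.
S7 = 319.7/(0.319×0.709) = 1413.5 kg/min.
Recycle S8 = 0.291×1413.5 = 411.34 kg/min.
Combined feed S5 = 2300 + 411.34 = 2711.3 kg/min.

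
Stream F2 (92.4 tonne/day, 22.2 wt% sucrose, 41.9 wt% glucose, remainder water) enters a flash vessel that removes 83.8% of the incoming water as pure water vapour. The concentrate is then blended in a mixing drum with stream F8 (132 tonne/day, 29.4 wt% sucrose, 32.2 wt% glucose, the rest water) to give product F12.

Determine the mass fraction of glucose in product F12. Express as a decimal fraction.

0.413

Vapour removed = 0.838×0.359×92.4 = 27.798 tonne/day; concentrate = 64.602 tonne/day.
glucose reaching the mixer = 38.716 (from concentrate) + 132×0.322 = 81.22 tonne/day.
Product flow = 64.602 + 132 = 196.6 tonne/day; glucose fraction = 0.413.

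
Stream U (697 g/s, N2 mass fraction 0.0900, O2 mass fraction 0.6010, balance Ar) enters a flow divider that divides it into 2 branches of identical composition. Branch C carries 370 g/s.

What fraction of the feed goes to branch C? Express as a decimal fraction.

Fraction to C = 370/697 = 0.5308.

0.531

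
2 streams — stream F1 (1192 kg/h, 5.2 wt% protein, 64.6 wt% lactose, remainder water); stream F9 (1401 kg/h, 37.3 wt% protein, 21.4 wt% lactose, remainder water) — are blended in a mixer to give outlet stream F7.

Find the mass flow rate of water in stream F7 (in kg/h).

water out = water in = 1192×0.302 + 1401×0.413 = 938.6 kg/h.

938.6 kg/h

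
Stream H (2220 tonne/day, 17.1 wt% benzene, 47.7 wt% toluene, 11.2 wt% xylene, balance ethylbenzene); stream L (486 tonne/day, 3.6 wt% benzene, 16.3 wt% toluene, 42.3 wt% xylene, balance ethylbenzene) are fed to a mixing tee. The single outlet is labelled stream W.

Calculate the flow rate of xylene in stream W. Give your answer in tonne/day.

xylene out = xylene in = 2220×0.112 + 486×0.423 = 454.22 tonne/day.

454.2 tonne/day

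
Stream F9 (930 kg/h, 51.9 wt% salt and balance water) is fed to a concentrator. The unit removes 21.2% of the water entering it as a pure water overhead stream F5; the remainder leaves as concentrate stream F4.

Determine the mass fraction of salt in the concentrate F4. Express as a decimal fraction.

0.578

salt is not removed: 930×0.519 = 482.67 kg/h of salt enters F4.
water entering = 930×0.481 = 447.33 kg/h; overhead removed = 0.212×447.33 = 94.834 kg/h.
Concentrate = 930 − 94.834 = 835.17 kg/h.
Mass fraction = 482.67/835.17 = 0.578.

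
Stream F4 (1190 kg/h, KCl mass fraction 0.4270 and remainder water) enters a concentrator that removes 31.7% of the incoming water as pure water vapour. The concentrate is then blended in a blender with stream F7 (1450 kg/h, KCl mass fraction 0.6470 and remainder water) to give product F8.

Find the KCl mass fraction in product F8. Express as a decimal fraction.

0.5967

Vapour removed = 0.317×0.573×1190 = 216.15 kg/h; concentrate = 973.85 kg/h.
KCl reaching the mixer = 508.13 (from concentrate) + 1450×0.647 = 1446.3 kg/h.
Product flow = 973.85 + 1450 = 2423.8 kg/h; KCl fraction = 0.5967.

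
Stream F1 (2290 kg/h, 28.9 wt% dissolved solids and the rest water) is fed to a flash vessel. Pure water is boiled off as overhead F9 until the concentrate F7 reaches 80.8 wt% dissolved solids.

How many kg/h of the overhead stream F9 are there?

dissolved solids is conserved: 2290×0.289 = 661.81 kg/h all reports to the concentrate.
Concentrate = 661.81/(target fraction) = 819.07 kg/h.
Overhead = 2290 − 819.07 = 1470.9 kg/h.

1471 kg/h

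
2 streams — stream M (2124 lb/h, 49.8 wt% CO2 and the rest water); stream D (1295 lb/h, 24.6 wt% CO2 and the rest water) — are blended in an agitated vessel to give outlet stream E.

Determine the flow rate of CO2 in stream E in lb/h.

1376 lb/h

CO2 out = CO2 in = 2124×0.498 + 1295×0.246 = 1376.3 lb/h.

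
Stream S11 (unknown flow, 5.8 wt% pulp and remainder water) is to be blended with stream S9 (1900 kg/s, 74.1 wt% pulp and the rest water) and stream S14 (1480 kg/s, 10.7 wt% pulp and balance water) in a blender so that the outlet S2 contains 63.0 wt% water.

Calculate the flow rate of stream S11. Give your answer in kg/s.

1012 kg/s

Let S11 be the unknown flow. Total out = 3380 + S11.
water balance: 1813.7 + 0.942·S11 = 0.630·(3380 + S11)
(0.942 − 0.630)·S11 = 0.630×3380 − 1813.7 = 315.66
S11 = 315.66 / 0.312 = 1011.7 kg/s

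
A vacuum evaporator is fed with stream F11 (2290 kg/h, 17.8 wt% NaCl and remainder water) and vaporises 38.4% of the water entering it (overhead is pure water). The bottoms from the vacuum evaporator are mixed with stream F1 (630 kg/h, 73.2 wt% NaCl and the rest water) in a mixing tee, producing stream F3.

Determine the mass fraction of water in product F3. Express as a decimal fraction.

0.605

Vapour removed = 0.384×0.822×2290 = 722.83 kg/h; concentrate = 1567.2 kg/h.
water reaching the mixer = 1159.5 (from concentrate) + 630×0.268 = 1328.4 kg/h.
Product flow = 1567.2 + 630 = 2197.2 kg/h; water fraction = 0.605.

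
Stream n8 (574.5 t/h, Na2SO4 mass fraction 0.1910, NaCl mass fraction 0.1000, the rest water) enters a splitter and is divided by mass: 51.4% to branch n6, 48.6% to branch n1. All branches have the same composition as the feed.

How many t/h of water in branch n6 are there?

209.4 t/h

Branch n6 total = 0.514×574.5 = 295.29 t/h.
water in n6 = 0.709×295.29 = 209.36 t/h.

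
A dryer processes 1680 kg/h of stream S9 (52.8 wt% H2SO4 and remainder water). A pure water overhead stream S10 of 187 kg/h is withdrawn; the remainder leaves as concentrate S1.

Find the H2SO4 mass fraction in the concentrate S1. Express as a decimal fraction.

H2SO4 is not removed: 1680×0.528 = 887.04 kg/h of H2SO4 enters S1.
Concentrate = 1680 − 187 = 1493 kg/h.
Mass fraction = 887.04/1493 = 0.5941.

0.5941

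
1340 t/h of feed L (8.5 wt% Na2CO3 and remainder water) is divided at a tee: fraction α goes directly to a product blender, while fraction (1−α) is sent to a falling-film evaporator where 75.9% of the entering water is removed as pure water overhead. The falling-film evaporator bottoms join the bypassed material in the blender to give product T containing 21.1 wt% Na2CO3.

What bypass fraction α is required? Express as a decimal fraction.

All 1340×0.085 = 113.9 t/h of Na2CO3 reaches T, so T = 113.9/0.211 = 539.81 t/h and vapour = 800.19 t/h.
The evaporator receives (1−α)·1340 of feed at 0.915 water and removes 0.759 of that water:
0.759×0.915×(1−α)×1340 = 800.19
(1−α) = 800.19/930.61 = 0.8599;  α = 0.1401.

0.140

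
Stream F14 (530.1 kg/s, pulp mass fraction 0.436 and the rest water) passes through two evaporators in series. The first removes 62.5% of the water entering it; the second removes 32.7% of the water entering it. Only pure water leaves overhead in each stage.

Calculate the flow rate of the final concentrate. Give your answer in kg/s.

306.6 kg/s

water in feed = 530.1×0.564 = 298.98 kg/s.
After stage 1: water left = (1−0.625)×298.98 = 112.12; stream total = 343.24 kg/s.
After stage 2: water left = (1−0.327)×112.12 = 75.454; final concentrate = 306.58 kg/s.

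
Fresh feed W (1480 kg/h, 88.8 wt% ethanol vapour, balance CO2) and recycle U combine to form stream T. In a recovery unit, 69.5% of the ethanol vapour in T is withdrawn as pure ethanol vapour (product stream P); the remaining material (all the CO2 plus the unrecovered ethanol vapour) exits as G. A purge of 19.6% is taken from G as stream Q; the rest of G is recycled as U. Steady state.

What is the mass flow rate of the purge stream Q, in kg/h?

CO2 enters only via W and leaves only via the purge: 1480×0.112 = 0.196×(CO2 in G), and the recovery unit passes all CO2, so CO2 in T = CO2 in G = 845.71 kg/h.
ethanol vapour in T: m_A = 1480×0.888 + (1−0.196)·(1−0.695)·m_A, so m_A = 1314.2/0.7548 = 1741.2 kg/h.
G = (1−0.695)×1741.2 + 845.71 = 1376.8 kg/h.
Purge Q = 0.196×1376.8 = 269.85 kg/h.

269.9 kg/h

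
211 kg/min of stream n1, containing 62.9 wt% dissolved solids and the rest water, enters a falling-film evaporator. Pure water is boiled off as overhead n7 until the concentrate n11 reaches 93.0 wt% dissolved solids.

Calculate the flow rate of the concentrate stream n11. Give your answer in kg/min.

142.7 kg/min

dissolved solids is conserved: 211×0.629 = 132.72 kg/min all reports to the concentrate.
Concentrate = 132.72/(target fraction) = 142.71 kg/min.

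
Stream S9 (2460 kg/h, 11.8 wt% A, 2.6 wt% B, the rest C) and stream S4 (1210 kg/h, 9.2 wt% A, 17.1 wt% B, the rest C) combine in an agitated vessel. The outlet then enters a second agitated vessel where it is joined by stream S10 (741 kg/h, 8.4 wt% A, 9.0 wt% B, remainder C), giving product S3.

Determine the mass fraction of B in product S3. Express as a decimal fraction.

Overall, product flow = 4411 kg/h.
B in = 2460×0.026 + 1210×0.171 + 741×0.090 = 337.56 kg/h.
B fraction in S3 = 0.077.

0.077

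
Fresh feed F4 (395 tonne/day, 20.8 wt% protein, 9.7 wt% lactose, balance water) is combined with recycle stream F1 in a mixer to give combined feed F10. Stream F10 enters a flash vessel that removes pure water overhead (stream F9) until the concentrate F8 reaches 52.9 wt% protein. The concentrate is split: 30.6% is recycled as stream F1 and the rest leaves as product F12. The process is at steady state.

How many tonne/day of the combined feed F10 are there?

Overall protein balance (none leaves overhead): protein in fresh feed = protein in product, i.e. 395×0.208 = (1−0.306)·F8·0.529.
F8 = 82.16/(0.529×0.694) = 223.79 tonne/day.
Recycle F1 = 0.306×223.79 = 68.48 tonne/day.
Combined feed F10 = 395 + 68.48 = 463.48 tonne/day.

463.5 tonne/day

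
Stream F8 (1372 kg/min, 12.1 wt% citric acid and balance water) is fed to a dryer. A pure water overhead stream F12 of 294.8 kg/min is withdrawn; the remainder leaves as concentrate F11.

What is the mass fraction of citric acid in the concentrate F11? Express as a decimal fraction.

citric acid is not removed: 1372×0.121 = 166.01 kg/min of citric acid enters F11.
Concentrate = 1372 − 294.8 = 1077.2 kg/min.
Mass fraction = 166.01/1077.2 = 0.154.

0.154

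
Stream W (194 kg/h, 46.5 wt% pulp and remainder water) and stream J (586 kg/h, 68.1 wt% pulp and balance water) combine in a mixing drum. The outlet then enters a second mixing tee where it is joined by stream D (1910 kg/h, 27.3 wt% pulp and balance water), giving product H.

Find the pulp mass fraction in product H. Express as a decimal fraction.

Overall, product flow = 2690 kg/h.
pulp in = 194×0.465 + 586×0.681 + 1910×0.273 = 1010.7 kg/h.
pulp fraction in H = 0.376.

0.376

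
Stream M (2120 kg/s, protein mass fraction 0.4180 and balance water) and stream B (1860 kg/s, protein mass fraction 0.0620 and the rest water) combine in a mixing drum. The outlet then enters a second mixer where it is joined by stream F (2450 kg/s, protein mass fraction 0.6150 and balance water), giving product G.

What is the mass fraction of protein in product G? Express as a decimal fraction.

0.3901

Overall, product flow = 6430 kg/s.
protein in = 2120×0.418 + 1860×0.062 + 2450×0.615 = 2508.2 kg/s.
protein fraction in G = 0.3901.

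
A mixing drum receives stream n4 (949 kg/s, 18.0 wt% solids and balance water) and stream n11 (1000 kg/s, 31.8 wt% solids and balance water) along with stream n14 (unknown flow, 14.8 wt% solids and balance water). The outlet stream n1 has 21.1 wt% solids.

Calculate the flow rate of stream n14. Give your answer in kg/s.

Let n14 be the unknown flow. Total out = 1949 + n14.
solids balance: 488.82 + 0.148·n14 = 0.211·(1949 + n14)
(0.148 − 0.211)·n14 = 0.211×1949 − 488.82 = -77.581
n14 = -77.581 / -0.063 = 1231.4 kg/s

1231 kg/s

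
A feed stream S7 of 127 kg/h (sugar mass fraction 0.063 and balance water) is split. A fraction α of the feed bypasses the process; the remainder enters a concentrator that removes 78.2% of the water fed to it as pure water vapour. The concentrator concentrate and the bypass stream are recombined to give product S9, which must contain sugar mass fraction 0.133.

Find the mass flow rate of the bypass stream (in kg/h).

35.78 kg/h

All 127×0.063 = 8.001 kg/h of sugar reaches S9, so S9 = 8.001/0.133 = 60.158 kg/h and vapour = 66.842 kg/h.
The evaporator receives (1−α)·127 of feed at 0.937 water and removes 0.782 of that water:
0.782×0.937×(1−α)×127 = 66.842
(1−α) = 66.842/93.057 = 0.7183;  α = 0.2817.
Bypass flow = 0.2817×127 = 35.777 kg/h.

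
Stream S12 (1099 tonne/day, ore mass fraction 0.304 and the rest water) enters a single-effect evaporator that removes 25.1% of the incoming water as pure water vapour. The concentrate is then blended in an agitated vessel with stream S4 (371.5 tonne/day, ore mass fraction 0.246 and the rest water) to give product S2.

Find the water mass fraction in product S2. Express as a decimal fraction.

Vapour removed = 0.251×0.696×1099 = 191.99 tonne/day; concentrate = 907.01 tonne/day.
water reaching the mixer = 572.91 (from concentrate) + 371.5×0.754 = 853.02 tonne/day.
Product flow = 907.01 + 371.5 = 1278.5 tonne/day; water fraction = 0.667.

0.667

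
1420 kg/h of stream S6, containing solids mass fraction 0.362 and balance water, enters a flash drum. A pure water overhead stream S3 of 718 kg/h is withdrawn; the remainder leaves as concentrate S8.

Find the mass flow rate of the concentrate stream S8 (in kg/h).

Concentrate = 1420 − 718 = 702 kg/h.

702 kg/h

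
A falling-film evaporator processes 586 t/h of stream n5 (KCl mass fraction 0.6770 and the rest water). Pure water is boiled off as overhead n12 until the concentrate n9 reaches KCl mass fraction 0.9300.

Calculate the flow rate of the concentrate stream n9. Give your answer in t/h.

426.6 t/h

KCl is conserved: 586×0.677 = 396.72 t/h all reports to the concentrate.
Concentrate = 396.72/(target fraction) = 426.58 t/h.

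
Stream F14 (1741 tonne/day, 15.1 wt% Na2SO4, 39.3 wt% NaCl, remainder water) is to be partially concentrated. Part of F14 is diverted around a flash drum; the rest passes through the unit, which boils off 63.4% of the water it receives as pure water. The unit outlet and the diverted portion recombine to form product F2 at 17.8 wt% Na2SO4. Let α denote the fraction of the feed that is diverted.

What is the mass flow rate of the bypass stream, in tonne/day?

All 1741×0.151 = 262.89 tonne/day of Na2SO4 reaches F2, so F2 = 262.89/0.178 = 1476.9 tonne/day and vapour = 264.08 tonne/day.
The evaporator receives (1−α)·1741 of feed at 0.456 water and removes 0.634 of that water:
0.634×0.456×(1−α)×1741 = 264.08
(1−α) = 264.08/503.33 = 0.5247;  α = 0.4753.
Bypass flow = 0.4753×1741 = 827.54 tonne/day.

827.5 tonne/day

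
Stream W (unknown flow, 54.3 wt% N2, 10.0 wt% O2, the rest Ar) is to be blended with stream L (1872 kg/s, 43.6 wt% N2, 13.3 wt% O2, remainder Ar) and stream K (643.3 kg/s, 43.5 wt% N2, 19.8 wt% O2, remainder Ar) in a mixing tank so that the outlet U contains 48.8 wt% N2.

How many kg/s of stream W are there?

Let W be the unknown flow. Total out = 2515.3 + W.
N2 balance: 1096 + 0.543·W = 0.488·(2515.3 + W)
(0.543 − 0.488)·W = 0.488×2515.3 − 1096 = 131.44
W = 131.44 / 0.055 = 2389.8 kg/s

2390 kg/s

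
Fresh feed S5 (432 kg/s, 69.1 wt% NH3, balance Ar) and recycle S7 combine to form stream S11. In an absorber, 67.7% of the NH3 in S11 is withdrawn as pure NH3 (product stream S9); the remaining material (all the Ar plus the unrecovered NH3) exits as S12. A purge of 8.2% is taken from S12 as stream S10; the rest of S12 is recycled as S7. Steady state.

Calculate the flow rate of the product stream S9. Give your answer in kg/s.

NH3 in S11: m_A = 432×0.691 + (1−0.082)·(1−0.677)·m_A, so m_A = 298.51/0.7035 = 424.33 kg/s.
Product S9 = 0.677×424.33 = 287.27 kg/s.

287.3 kg/s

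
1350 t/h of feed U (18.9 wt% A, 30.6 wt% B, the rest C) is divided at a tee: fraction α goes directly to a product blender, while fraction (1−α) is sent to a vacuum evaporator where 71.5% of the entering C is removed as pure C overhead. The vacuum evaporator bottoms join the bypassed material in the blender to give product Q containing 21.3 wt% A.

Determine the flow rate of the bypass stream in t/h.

928.7 t/h

All 1350×0.189 = 255.15 t/h of A reaches Q, so Q = 255.15/0.213 = 1197.9 t/h and vapour = 152.11 t/h.
The evaporator receives (1−α)·1350 of feed at 0.505 C and removes 0.715 of that C:
0.715×0.505×(1−α)×1350 = 152.11
(1−α) = 152.11/487.45 = 0.3121;  α = 0.6879.
Bypass flow = 0.6879×1350 = 928.72 t/h.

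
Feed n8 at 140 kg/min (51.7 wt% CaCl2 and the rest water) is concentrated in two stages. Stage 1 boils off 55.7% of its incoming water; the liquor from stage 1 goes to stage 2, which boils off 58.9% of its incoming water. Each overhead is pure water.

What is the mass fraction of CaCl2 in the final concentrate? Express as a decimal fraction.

water in feed = 140×0.483 = 67.62 kg/min.
After stage 1: water left = (1−0.557)×67.62 = 29.956; stream total = 102.34 kg/min.
After stage 2: water left = (1−0.589)×29.956 = 12.312; final concentrate = 84.692 kg/min.
CaCl2 fraction = 72.38/84.692 = 0.8546.

0.8546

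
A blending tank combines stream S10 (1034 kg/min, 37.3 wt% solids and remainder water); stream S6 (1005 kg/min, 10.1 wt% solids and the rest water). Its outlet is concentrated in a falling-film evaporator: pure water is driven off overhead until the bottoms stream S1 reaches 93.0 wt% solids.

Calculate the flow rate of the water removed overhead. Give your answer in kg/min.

solids entering = 1034×0.373 + 1005×0.101 = 487.19 kg/min.
All solids reports to S1, so S1 = 487.19/0.930 = 523.86 kg/min.
Total feed = 2039 kg/min; overhead = 2039 − 523.86 = 1515.1 kg/min.

1515 kg/min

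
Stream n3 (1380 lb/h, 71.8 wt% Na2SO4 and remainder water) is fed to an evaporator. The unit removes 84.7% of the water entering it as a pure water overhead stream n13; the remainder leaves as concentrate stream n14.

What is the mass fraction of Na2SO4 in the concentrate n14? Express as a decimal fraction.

Na2SO4 is not removed: 1380×0.718 = 990.84 lb/h of Na2SO4 enters n14.
water entering = 1380×0.282 = 389.16 lb/h; overhead removed = 0.847×389.16 = 329.62 lb/h.
Concentrate = 1380 − 329.62 = 1050.4 lb/h.
Mass fraction = 990.84/1050.4 = 0.943.

0.943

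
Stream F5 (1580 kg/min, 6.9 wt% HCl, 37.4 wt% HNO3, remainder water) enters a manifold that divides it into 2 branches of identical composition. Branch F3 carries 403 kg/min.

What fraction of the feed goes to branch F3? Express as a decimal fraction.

0.255

Fraction to F3 = 403/1580 = 0.2551.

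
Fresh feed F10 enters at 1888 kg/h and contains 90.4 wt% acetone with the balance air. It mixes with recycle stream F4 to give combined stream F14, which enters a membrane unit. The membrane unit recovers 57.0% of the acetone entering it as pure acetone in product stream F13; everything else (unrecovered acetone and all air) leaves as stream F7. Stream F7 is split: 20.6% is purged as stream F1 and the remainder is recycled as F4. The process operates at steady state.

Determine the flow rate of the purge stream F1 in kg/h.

410.8 kg/h

air enters only via F10 and leaves only via the purge: 1888×0.096 = 0.206×(air in F7), and the membrane unit passes all air, so air in F14 = air in F7 = 879.84 kg/h.
acetone in F14: m_A = 1888×0.904 + (1−0.206)·(1−0.570)·m_A, so m_A = 1706.8/0.6586 = 2591.6 kg/h.
F7 = (1−0.570)×2591.6 + 879.84 = 1994.2 kg/h.
Purge F1 = 0.206×1994.2 = 410.81 kg/h.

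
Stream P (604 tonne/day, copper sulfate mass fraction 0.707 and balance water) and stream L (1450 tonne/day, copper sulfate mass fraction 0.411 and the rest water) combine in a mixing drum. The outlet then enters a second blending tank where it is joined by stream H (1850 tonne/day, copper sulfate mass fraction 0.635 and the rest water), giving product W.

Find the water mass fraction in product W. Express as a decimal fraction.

Overall, product flow = 3904 tonne/day.
water in = 604×0.293 + 1450×0.589 + 1850×0.365 = 1706.3 tonne/day.
water fraction in W = 0.437.

0.437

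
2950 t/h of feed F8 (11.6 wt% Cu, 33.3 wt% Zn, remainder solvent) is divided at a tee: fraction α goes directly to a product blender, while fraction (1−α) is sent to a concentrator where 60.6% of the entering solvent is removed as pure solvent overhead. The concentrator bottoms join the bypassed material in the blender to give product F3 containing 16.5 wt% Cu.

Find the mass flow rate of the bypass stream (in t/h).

326.3 t/h

All 2950×0.116 = 342.2 t/h of Cu reaches F3, so F3 = 342.2/0.165 = 2073.9 t/h and vapour = 876.06 t/h.
The evaporator receives (1−α)·2950 of feed at 0.551 solvent and removes 0.606 of that solvent:
0.606×0.551×(1−α)×2950 = 876.06
(1−α) = 876.06/985.02 = 0.8894;  α = 0.1106.
Bypass flow = 0.1106×2950 = 326.33 t/h.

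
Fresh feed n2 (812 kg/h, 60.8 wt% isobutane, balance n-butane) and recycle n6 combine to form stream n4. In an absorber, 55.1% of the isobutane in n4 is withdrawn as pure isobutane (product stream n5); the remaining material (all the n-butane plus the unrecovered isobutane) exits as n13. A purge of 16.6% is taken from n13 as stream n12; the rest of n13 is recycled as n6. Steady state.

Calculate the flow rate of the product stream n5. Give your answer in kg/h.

434.9 kg/h

isobutane in n4: m_A = 812×0.608 + (1−0.166)·(1−0.551)·m_A, so m_A = 493.7/0.6255 = 789.24 kg/h.
Product n5 = 0.551×789.24 = 434.87 kg/h.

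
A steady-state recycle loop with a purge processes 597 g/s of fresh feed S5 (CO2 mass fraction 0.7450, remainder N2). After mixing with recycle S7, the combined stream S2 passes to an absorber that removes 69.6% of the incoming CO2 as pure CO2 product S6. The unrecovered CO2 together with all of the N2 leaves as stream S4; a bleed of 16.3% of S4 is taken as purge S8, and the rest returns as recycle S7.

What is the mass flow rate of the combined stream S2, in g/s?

1531 g/s

N2 enters only via S5 and leaves only via the purge: 597×0.255 = 0.163×(N2 in S4), and the absorber passes all N2, so N2 in S2 = N2 in S4 = 933.96 g/s.
CO2 in S2: m_A = 597×0.745 + (1−0.163)·(1−0.696)·m_A, so m_A = 444.76/0.7456 = 596.56 g/s.
S2 = 596.56 + 933.96 = 1530.5 g/s.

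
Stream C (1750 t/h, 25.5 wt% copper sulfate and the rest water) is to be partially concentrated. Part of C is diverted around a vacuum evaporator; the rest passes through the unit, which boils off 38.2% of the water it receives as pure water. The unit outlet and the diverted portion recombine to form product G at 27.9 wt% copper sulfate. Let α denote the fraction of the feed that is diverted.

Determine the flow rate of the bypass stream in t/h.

All 1750×0.255 = 446.25 t/h of copper sulfate reaches G, so G = 446.25/0.279 = 1599.5 t/h and vapour = 150.54 t/h.
The evaporator receives (1−α)·1750 of feed at 0.745 water and removes 0.382 of that water:
0.382×0.745×(1−α)×1750 = 150.54
(1−α) = 150.54/498.03 = 0.3023;  α = 0.6977.
Bypass flow = 0.6977×1750 = 1221 t/h.

1221 t/h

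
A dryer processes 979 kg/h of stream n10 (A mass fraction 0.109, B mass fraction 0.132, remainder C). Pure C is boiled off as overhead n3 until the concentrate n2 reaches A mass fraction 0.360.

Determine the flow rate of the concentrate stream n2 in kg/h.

A is conserved: 979×0.109 = 106.71 kg/h all reports to the concentrate.
Concentrate = 106.71/(target fraction) = 296.42 kg/h.

296.4 kg/h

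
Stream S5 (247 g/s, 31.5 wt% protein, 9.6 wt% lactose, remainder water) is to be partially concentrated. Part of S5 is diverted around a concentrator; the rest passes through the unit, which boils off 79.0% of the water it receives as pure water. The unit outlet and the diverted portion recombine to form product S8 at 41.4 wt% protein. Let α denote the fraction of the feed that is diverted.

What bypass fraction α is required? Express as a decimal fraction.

0.486

All 247×0.315 = 77.805 g/s of protein reaches S8, so S8 = 77.805/0.414 = 187.93 g/s and vapour = 59.065 g/s.
The evaporator receives (1−α)·247 of feed at 0.589 water and removes 0.790 of that water:
0.790×0.589×(1−α)×247 = 59.065
(1−α) = 59.065/114.93 = 0.5139;  α = 0.4861.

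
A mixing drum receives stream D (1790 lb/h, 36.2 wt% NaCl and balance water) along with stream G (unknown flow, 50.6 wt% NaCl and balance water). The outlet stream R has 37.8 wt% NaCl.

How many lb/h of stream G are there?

223.7 lb/h

Let G be the unknown flow. Total out = 1790 + G.
NaCl balance: 647.98 + 0.506·G = 0.378·(1790 + G)
(0.506 − 0.378)·G = 0.378×1790 − 647.98 = 28.64
G = 28.64 / 0.128 = 223.75 lb/h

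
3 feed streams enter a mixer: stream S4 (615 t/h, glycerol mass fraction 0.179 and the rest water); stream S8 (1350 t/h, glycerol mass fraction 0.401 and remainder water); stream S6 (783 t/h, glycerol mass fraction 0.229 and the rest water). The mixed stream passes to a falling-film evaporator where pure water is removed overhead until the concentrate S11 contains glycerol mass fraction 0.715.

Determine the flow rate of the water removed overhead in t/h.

1586 t/h

glycerol entering = 615×0.179 + 1350×0.401 + 783×0.229 = 830.74 t/h.
All glycerol reports to S11, so S11 = 830.74/0.715 = 1161.9 t/h.
Total feed = 2748 t/h; overhead = 2748 − 1161.9 = 1586.1 t/h.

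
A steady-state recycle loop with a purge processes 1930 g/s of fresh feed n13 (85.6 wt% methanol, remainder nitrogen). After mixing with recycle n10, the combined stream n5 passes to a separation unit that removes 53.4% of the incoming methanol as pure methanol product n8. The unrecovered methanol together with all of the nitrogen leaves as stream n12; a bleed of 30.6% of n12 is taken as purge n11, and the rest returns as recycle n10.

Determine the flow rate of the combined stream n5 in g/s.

3350 g/s

nitrogen enters only via n13 and leaves only via the purge: 1930×0.144 = 0.306×(nitrogen in n12), and the separation unit passes all nitrogen, so nitrogen in n5 = nitrogen in n12 = 908.24 g/s.
methanol in n5: m_A = 1930×0.856 + (1−0.306)·(1−0.534)·m_A, so m_A = 1652.1/0.6766 = 2441.8 g/s.
n5 = 2441.8 + 908.24 = 3350 g/s.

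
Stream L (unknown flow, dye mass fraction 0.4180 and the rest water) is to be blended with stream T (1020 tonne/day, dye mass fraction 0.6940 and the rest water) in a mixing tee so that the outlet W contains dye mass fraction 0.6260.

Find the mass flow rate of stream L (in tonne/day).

333.5 tonne/day

Let L be the unknown flow. Total out = 1020 + L.
dye balance: 707.88 + 0.418·L = 0.626·(1020 + L)
(0.418 − 0.626)·L = 0.626×1020 − 707.88 = -69.36
L = -69.36 / -0.208 = 333.46 tonne/day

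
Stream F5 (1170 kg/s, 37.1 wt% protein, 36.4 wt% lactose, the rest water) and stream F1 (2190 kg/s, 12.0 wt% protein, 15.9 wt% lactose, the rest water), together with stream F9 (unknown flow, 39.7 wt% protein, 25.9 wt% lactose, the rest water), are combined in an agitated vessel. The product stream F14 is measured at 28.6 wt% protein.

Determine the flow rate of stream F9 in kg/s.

2379 kg/s

Let F9 be the unknown flow. Total out = 3360 + F9.
protein balance: 696.87 + 0.397·F9 = 0.286·(3360 + F9)
(0.397 − 0.286)·F9 = 0.286×3360 − 696.87 = 264.09
F9 = 264.09 / 0.111 = 2379.2 kg/s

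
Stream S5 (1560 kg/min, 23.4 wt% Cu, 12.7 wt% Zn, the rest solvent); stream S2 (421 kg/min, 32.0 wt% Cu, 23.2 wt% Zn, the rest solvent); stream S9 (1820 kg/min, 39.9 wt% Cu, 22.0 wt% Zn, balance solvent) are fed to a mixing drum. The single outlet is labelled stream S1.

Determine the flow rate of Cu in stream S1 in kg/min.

Cu out = Cu in = 1560×0.234 + 421×0.320 + 1820×0.399 = 1225.9 kg/min.

1226 kg/min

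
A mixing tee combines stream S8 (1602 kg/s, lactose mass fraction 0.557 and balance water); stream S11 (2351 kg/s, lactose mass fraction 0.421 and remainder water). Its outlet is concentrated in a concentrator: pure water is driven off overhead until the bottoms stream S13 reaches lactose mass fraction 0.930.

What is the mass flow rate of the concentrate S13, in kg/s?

2024 kg/s

lactose entering = 1602×0.557 + 2351×0.421 = 1882.1 kg/s.
All lactose reports to S13, so S13 = 1882.1/0.930 = 2023.7 kg/s.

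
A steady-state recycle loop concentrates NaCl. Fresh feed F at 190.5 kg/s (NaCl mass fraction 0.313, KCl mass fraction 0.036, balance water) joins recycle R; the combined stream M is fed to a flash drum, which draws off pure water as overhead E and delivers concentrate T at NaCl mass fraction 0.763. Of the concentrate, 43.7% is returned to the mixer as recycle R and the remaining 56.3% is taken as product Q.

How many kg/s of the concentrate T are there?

138.8 kg/s

Overall NaCl balance (none leaves overhead): NaCl in fresh feed = NaCl in product, i.e. 190.5×0.313 = (1−0.437)·T·0.763.
T = 59.627/(0.763×0.563) = 138.81 kg/s.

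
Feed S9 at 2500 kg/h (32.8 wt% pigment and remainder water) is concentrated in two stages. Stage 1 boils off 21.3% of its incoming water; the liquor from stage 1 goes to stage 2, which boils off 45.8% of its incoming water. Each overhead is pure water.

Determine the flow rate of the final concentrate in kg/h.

water in feed = 2500×0.672 = 1680 kg/h.
After stage 1: water left = (1−0.213)×1680 = 1322.2; stream total = 2142.2 kg/h.
After stage 2: water left = (1−0.458)×1322.2 = 716.61; final concentrate = 1536.6 kg/h.

1537 kg/h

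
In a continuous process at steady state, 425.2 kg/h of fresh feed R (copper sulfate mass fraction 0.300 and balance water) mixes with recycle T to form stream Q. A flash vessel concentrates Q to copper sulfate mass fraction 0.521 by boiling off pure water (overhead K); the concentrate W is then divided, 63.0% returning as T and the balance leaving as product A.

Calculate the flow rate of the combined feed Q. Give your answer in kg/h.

Overall copper sulfate balance (none leaves overhead): copper sulfate in fresh feed = copper sulfate in product, i.e. 425.2×0.300 = (1−0.630)·W·0.521.
W = 127.56/(0.521×0.370) = 661.72 kg/h.
Recycle T = 0.630×661.72 = 416.88 kg/h.
Combined feed Q = 425.2 + 416.88 = 842.08 kg/h.

842.1 kg/h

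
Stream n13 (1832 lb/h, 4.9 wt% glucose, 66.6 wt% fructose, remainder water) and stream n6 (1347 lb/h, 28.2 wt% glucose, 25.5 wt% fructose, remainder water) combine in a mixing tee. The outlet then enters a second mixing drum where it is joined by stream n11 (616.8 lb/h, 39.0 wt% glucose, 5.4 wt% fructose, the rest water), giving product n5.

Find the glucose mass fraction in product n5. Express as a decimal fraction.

0.187

Overall, product flow = 3795.8 lb/h.
glucose in = 1832×0.049 + 1347×0.282 + 616.8×0.390 = 710.17 lb/h.
glucose fraction in n5 = 0.187.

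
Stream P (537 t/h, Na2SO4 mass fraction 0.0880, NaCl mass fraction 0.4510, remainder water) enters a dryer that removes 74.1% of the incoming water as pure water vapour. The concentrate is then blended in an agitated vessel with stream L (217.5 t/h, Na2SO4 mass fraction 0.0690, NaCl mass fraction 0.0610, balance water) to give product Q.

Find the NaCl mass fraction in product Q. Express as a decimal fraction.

Vapour removed = 0.741×0.461×537 = 183.44 t/h; concentrate = 353.56 t/h.
NaCl reaching the mixer = 242.19 (from concentrate) + 217.5×0.061 = 255.45 t/h.
Product flow = 353.56 + 217.5 = 571.06 t/h; NaCl fraction = 0.4473.

0.4473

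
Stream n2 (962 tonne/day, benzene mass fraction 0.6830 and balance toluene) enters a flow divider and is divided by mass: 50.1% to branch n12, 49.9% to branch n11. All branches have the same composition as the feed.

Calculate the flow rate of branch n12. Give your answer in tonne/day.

482 tonne/day

Branch n12 flow = 0.501×962 = 481.96 tonne/day.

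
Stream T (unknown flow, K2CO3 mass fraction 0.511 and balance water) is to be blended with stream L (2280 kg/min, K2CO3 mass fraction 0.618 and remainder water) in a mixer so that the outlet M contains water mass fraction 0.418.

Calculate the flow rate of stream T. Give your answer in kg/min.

1156 kg/min

Let T be the unknown flow. Total out = 2280 + T.
water balance: 870.96 + 0.489·T = 0.418·(2280 + T)
(0.489 − 0.418)·T = 0.418×2280 − 870.96 = 82.08
T = 82.08 / 0.071 = 1156.1 kg/min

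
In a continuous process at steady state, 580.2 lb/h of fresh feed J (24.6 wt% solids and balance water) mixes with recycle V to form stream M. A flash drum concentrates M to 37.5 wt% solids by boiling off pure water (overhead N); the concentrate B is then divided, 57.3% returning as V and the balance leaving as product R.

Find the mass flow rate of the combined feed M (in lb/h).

Overall solids balance (none leaves overhead): solids in fresh feed = solids in product, i.e. 580.2×0.246 = (1−0.573)·B·0.375.
B = 142.73/(0.375×0.427) = 891.36 lb/h.
Recycle V = 0.573×891.36 = 510.75 lb/h.
Combined feed M = 580.2 + 510.75 = 1090.9 lb/h.

1091 lb/h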